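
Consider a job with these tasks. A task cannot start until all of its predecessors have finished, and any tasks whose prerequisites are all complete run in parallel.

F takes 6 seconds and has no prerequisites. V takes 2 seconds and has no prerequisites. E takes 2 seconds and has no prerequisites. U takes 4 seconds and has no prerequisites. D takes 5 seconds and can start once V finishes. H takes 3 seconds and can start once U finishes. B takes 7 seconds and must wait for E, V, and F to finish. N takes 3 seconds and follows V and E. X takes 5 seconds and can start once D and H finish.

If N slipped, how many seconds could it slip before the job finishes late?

8

The longest chain is F→B = 6+7 = 13; overall finish 13 seconds.
N finishes as early as 5 and must finish by 13.
Slack of N = 10 − 2 = 8 seconds.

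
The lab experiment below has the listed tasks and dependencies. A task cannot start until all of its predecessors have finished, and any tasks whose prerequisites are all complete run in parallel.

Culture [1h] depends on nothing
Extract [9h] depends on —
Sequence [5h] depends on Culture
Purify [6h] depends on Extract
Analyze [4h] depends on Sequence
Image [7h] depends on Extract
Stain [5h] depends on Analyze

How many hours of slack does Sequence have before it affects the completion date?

Extract→Image = 9+7 = 16 sets the makespan at 16 hours.
Longest path through Sequence: 15 hours (earliest finish 6, latest finish 7).
Float = 16 − 15 = 1.

1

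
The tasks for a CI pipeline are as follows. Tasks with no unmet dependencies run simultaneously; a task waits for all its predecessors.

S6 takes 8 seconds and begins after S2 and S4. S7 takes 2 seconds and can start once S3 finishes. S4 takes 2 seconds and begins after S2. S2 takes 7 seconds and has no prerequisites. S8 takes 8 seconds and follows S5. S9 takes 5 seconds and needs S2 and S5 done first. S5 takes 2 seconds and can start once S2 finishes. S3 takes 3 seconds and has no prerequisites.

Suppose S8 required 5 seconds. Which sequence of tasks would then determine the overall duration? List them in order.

As given, the longest chain is S2→S5→S8 = 7+2+8 = 17, so the finish is 17 seconds.
S8 is on the critical path; changing it to 5 makes that path 14 seconds.
Now S2→S4→S6 = 7+2+8 = 17 is longest, so the finish becomes 17 seconds.

S2, S4, S6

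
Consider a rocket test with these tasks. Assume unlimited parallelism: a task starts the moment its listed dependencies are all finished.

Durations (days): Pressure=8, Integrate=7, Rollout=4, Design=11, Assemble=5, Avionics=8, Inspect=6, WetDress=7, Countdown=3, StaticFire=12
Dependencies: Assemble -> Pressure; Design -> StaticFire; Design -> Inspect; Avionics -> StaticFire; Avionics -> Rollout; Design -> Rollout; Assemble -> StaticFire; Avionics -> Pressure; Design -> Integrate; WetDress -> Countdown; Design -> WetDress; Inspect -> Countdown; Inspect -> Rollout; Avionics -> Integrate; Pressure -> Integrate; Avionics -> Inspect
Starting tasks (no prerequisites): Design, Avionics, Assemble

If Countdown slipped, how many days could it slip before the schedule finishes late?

2

The longest chain is Design→StaticFire = 11+12 = 23; overall finish 23 days.
Longest path through Countdown: 21 days (earliest finish 21, latest finish 23).
Slack of Countdown = 20 − 18 = 2 days.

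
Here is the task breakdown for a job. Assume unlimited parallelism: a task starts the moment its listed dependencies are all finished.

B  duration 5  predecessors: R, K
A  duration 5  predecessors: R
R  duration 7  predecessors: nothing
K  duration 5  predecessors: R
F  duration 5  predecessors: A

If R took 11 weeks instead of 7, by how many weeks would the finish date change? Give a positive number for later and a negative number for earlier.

4

Actual critical path: R→K→B = 7+5+5 = 17 ⇒ 17 weeks.
R is on the critical path; changing it to 11 makes that path 21 weeks.
No other chain overtakes it, so the finish is 21 weeks.
Change in finish: 21 − 17 = +4 weeks.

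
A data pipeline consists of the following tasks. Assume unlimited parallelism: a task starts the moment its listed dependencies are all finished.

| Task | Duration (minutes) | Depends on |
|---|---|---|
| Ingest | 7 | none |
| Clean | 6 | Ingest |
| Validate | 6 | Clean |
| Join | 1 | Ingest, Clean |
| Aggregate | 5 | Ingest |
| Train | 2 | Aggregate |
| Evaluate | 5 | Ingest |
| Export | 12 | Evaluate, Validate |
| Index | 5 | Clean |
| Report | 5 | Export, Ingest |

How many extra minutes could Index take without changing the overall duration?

Ingest→Clean→Validate→Export→Report = 7+6+6+12+5 = 36 sets the makespan at 36 minutes.
Index finishes as early as 18 and must finish by 36.
Float = 36 − 18 = 18.

18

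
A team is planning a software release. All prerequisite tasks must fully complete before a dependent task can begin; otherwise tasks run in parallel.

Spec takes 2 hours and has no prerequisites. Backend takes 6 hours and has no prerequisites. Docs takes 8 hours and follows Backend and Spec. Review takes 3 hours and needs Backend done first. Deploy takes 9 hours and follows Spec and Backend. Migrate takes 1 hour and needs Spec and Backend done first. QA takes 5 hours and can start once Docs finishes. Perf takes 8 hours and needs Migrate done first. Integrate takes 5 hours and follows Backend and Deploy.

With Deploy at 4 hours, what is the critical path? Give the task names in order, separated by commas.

Backend, Docs, QA

As given, the longest chain is Backend→Deploy→Integrate = 6+9+5 = 20, so the finish is 20 hours.
Since Deploy is critical, the -5 change carries straight to that chain (now 15 hours).
Now Backend→Docs→QA = 6+8+5 = 19 is longest, so the finish becomes 19 hours.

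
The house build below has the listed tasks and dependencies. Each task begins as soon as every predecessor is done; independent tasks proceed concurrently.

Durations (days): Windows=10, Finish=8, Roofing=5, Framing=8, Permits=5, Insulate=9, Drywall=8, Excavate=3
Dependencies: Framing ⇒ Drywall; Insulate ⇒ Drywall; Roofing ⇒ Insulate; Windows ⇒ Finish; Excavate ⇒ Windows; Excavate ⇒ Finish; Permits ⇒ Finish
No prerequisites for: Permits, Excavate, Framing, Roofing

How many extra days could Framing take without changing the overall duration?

Roofing→Insulate→Drywall = 5+9+8 = 22 sets the makespan at 22 days.
Longest path through Framing: 16 days (earliest finish 8, latest finish 14).
Float = 22 − 16 = 6.

6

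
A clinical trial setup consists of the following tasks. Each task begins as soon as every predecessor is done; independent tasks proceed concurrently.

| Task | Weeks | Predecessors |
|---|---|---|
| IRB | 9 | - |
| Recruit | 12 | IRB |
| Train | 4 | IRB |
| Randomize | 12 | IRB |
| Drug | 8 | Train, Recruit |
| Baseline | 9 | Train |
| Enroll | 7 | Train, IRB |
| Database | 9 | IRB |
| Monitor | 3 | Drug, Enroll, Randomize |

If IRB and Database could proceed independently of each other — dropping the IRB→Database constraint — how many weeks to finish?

32

Before: longest chain IRB→Recruit→Drug→Monitor = 9+12+8+3 = 32, finish 32.
Without IRB→Database, Database's earliest start moves from 9 to 0.
The longest chain is now IRB→Recruit→Drug→Monitor = 9+12+8+3 = 32, so the project takes 32 weeks.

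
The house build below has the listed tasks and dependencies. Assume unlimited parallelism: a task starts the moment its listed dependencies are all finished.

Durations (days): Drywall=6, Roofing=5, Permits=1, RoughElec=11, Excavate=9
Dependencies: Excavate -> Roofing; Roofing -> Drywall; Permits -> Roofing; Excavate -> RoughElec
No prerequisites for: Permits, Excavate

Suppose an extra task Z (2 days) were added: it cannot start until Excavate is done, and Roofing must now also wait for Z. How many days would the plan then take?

22

Originally the plan takes 20 days.
With Z inserted, Roofing now waits for max(Permits, Excavate, Z).
New critical path: Excavate→Z→Roofing→Drywall = 9+2+5+6 = 22 ⇒ 22 days.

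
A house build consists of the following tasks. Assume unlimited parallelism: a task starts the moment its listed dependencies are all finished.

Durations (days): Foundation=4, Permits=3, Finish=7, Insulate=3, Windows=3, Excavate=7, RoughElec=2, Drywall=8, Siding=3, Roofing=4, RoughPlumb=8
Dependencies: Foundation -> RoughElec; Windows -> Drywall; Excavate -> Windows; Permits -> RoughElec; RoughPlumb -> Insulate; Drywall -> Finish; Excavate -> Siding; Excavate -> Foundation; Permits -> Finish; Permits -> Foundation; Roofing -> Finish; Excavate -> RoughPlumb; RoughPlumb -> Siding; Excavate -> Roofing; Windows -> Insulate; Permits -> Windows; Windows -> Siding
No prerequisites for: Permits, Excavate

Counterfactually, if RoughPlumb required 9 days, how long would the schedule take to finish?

25

As given, the longest chain is Excavate→Windows→Drywall→Finish = 7+3+8+7 = 25, so the finish is 25 days.
The longest path through RoughPlumb is only 18 days, so RoughPlumb has float 7.
That remains the longest chain; total 25 days.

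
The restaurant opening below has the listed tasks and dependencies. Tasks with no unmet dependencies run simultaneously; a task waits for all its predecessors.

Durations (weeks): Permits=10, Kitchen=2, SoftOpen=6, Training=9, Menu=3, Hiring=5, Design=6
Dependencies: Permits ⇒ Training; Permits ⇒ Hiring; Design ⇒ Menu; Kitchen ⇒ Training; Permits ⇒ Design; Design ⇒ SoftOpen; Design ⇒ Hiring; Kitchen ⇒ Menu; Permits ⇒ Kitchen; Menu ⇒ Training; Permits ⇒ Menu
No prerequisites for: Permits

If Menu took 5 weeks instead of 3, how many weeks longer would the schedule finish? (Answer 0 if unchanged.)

2

As given, the longest chain is Permits→Design→Menu→Training = 10+6+3+9 = 28, so the finish is 28 weeks.
Menu is on the critical path; changing it to 5 makes that path 30 weeks.
The critical path is still Permits→Design→Menu→Training; finish is now 30 weeks.
Change in finish: 30 − 28 = +2 weeks.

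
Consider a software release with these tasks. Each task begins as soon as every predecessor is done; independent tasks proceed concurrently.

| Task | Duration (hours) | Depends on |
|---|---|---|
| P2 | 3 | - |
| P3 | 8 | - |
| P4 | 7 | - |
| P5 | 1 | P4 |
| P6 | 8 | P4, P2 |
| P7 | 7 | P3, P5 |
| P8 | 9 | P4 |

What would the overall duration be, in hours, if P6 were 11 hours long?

18

The binding path is P4→P8 = 7+9 = 16; finish at 16 hours.
P6 is off the critical path — its longest chain is 15 hours, giving 1 of slack.
Now P4→P6 = 7+11 = 18 is longest, so the finish becomes 18 hours.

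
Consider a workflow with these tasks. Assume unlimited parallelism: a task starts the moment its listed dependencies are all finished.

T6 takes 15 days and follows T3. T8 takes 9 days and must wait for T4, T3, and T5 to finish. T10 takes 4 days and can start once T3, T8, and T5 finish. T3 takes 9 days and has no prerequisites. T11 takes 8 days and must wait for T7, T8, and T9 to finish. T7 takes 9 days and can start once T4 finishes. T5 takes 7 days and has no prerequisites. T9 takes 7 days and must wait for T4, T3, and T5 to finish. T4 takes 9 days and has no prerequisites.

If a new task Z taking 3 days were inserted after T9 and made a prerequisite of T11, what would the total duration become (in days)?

Originally the plan takes 26 days.
With Z inserted, T11 now waits for max(T7, T8, T9, Z).
New critical path: T3→T9→Z→T11 = 9+7+3+8 = 27 ⇒ 27 days.

27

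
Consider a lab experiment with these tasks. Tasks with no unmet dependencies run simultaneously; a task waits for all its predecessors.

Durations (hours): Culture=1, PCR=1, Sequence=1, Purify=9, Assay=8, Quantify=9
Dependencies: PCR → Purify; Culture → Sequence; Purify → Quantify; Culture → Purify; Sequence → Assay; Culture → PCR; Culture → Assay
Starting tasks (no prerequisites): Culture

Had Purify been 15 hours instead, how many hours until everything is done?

26

Actual critical path: Culture→PCR→Purify→Quantify = 1+1+9+9 = 20 ⇒ 20 hours.
Purify lies on that path, so at 15 hours the path becomes 26 hours.
No other chain overtakes it, so the finish is 26 hours.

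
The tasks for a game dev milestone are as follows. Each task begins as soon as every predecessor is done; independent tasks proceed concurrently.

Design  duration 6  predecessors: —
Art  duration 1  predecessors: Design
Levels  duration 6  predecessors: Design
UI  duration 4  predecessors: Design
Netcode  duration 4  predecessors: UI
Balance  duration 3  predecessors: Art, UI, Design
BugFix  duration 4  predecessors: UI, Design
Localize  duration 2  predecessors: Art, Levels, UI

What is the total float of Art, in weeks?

The longest chain is Design→Levels→Localize = 6+6+2 = 14; overall finish 14 weeks.
The longest chain containing Art totals 10 weeks.
Slack of Art = 10 − 6 = 4 weeks.

4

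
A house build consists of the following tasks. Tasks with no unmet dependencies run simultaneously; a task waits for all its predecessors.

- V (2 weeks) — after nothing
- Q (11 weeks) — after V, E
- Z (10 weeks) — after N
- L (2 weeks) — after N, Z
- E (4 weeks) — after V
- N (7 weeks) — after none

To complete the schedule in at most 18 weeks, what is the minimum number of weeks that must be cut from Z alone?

Current finish: 19 weeks; target: 18.
Z is on every critical path, so each week cut from Z cuts the finish by one (this holds down to a finish of 17).
Need 19 − 18 = 1 week off Z → Z becomes 9 weeks, finish becomes 18.

1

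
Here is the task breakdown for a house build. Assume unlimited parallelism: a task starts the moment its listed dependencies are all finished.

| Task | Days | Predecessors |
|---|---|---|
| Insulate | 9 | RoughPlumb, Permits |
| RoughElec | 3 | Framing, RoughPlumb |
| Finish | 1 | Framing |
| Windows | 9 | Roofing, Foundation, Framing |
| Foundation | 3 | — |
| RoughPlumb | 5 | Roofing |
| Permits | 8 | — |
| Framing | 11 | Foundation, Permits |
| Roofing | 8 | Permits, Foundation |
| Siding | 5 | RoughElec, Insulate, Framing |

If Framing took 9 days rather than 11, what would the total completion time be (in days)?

35

Baseline: Permits→Roofing→RoughPlumb→Insulate→Siding = 8+8+5+9+5 = 35 → 35 days.
Framing is off the critical path — its longest chain is 28 days, giving 7 of slack.
That remains the longest chain; total 35 days.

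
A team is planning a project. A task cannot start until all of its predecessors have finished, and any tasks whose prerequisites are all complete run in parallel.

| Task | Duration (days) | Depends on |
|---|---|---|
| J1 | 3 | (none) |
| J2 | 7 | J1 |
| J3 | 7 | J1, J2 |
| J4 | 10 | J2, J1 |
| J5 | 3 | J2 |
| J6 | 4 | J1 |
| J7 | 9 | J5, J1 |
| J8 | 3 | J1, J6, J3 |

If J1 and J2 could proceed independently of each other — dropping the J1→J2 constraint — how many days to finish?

Before: longest chain J1→J2→J5→J7 = 3+7+3+9 = 22, finish 22.
Without J1→J2, J2's earliest start moves from 3 to 0.
New critical path: J2→J5→J7 = 7+3+9 = 19 ⇒ 19 days.

19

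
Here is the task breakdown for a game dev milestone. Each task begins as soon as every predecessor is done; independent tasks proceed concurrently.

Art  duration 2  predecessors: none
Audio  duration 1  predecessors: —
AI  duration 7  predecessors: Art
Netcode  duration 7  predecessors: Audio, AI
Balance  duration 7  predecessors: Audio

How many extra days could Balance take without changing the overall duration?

Critical path: Art→AI→Netcode = 2+7+7 = 16, so the finish is 16 days.
Longest path through Balance: 8 days (earliest finish 8, latest finish 16).
Float = 16 − 8 = 8.

8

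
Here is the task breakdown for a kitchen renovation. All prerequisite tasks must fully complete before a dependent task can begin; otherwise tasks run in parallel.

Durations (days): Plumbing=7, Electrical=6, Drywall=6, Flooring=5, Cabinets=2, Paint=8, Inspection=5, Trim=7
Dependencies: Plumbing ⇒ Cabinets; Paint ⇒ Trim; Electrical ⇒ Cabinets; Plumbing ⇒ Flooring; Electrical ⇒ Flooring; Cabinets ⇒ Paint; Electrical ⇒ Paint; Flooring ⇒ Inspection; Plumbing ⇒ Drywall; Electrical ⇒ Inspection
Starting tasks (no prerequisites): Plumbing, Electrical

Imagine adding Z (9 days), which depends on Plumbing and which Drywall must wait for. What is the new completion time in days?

Originally the plan takes 24 days.
With Z inserted, Drywall now waits for max(Plumbing, Z).
New critical path: Plumbing→Cabinets→Paint→Trim = 7+2+8+7 = 24 ⇒ 24 days.

24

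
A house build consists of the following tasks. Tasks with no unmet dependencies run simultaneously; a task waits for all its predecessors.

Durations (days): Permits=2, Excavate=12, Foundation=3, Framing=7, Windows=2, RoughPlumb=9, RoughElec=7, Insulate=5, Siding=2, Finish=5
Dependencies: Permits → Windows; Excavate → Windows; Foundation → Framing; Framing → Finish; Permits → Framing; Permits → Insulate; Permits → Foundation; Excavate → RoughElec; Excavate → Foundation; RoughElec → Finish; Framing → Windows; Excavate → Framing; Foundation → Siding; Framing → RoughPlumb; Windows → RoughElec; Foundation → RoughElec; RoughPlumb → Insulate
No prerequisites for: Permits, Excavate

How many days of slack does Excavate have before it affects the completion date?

The longest chain is Excavate→Foundation→Framing→Windows→RoughElec→Finish = 12+3+7+2+7+5 = 36; overall finish 36 days.
The longest chain containing Excavate totals 36 days.
Slack of Excavate = 0 − 0 = 0 days.

0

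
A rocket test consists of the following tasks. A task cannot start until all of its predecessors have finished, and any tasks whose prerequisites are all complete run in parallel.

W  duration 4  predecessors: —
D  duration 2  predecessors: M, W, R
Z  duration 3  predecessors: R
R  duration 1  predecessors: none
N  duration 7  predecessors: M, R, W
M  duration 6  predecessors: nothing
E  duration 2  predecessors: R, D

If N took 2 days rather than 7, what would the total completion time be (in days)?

10

Actual critical path: M→N = 6+7 = 13 ⇒ 13 days.
N is on the critical path; changing it to 2 makes that path 8 days.
The binding chain switches to M→D→E = 6+2+2 = 10; finish 10 days.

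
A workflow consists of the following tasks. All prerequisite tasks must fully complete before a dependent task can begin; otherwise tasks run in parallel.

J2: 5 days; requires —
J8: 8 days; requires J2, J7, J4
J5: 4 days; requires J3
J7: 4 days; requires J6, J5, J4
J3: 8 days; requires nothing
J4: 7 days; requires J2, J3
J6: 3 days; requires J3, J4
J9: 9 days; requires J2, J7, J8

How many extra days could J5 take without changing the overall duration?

6

The longest chain is J3→J4→J6→J7→J8→J9 = 8+7+3+4+8+9 = 39; overall finish 39 days.
J5 finishes as early as 12 and must finish by 18.
Float = 39 − 33 = 6.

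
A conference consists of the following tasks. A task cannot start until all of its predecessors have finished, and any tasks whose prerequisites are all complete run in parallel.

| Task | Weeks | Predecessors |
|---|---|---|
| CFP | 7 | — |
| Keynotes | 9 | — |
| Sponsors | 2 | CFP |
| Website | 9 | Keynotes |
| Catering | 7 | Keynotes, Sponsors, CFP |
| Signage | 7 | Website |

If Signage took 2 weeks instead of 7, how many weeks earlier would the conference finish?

Baseline: Keynotes→Website→Signage = 9+9+7 = 25 → 25 weeks.
Since Signage is critical, the -5 change carries straight to that chain (now 20 weeks).
The critical path is still Keynotes→Website→Signage; finish is now 20 weeks.
Change in finish: 20 − 25 = -5 weeks.

5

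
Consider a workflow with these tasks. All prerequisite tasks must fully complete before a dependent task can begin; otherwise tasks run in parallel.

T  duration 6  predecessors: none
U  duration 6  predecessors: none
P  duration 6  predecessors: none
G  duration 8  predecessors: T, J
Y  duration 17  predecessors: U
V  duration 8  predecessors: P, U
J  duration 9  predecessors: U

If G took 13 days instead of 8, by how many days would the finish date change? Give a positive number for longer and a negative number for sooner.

The binding path is U→J→G = 6+9+8 = 23; finish at 23 days.
G is on the critical path; changing it to 13 makes that path 28 days.
The critical path is still U→J→G; finish is now 28 days.
Change in finish: 28 − 23 = +5 days.

5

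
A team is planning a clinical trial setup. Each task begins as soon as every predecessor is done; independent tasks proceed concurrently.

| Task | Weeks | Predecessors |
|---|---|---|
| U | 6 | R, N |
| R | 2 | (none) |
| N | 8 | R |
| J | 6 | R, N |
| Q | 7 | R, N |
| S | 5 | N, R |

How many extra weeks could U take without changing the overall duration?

The longest chain is R→N→Q = 2+8+7 = 17; overall finish 17 weeks.
The longest chain containing U totals 16 weeks.
Slack of U = 11 − 10 = 1 week.

1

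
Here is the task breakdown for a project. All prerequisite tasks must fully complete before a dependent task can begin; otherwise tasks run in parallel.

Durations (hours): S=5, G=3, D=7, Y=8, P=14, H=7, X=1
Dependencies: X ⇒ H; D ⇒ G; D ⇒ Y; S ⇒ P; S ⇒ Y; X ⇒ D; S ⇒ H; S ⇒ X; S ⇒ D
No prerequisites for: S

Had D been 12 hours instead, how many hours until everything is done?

26

Baseline: S→X→D→Y = 5+1+7+8 = 21 → 21 hours.
Since D is critical, the +5 change carries straight to that chain (now 26 hours).
No other chain overtakes it, so the finish is 26 hours.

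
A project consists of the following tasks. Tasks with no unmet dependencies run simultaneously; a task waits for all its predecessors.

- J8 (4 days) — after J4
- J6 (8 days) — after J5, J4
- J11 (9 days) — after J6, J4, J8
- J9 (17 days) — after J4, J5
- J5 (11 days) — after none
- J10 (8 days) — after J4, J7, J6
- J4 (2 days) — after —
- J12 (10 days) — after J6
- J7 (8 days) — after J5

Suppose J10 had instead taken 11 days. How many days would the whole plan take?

30

The binding path is J5→J6→J12 = 11+8+10 = 29; finish at 29 days.
J10 is off the critical path — its longest chain is 27 days, giving 2 of slack.
Now J5→J6→J10 = 11+8+11 = 30 is longest, so the finish becomes 30 days.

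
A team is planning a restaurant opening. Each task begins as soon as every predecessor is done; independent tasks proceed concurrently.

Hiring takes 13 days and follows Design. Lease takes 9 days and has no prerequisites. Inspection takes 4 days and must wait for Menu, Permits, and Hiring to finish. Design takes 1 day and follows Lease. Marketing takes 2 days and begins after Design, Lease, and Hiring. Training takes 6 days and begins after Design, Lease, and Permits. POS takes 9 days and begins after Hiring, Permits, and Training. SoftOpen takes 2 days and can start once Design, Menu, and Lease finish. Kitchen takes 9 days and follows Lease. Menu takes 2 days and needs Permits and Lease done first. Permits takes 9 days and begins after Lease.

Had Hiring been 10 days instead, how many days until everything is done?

33

Actual critical path: Lease→Permits→Training→POS = 9+9+6+9 = 33 ⇒ 33 days.
Hiring is off the critical path — its longest chain is 32 days, giving 1 of slack.
That remains the longest chain; total 33 days.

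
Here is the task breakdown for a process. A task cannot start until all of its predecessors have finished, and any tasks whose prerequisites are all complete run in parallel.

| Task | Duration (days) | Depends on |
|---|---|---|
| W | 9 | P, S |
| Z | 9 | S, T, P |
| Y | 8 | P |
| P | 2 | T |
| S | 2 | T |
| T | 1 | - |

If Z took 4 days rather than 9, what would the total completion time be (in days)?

12

Actual critical path: T→S→Z = 1+2+9 = 12 ⇒ 12 days.
Z is on the critical path; changing it to 4 makes that path 7 days.
New critical path: T→S→W = 1+2+9 = 12 ⇒ 12 days.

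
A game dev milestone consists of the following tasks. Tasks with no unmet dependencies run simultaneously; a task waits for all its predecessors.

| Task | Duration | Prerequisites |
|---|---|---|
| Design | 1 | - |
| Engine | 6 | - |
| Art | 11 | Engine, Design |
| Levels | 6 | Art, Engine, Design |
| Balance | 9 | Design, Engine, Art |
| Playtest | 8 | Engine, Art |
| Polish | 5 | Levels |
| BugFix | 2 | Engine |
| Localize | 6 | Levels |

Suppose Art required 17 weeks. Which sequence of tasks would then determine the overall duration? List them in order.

Engine, Art, Levels, Localize

Baseline: Engine→Art→Levels→Localize = 6+11+6+6 = 29 → 29 weeks.
Art lies on that path, so at 17 weeks the path becomes 35 weeks.
That remains the longest chain; total 35 weeks.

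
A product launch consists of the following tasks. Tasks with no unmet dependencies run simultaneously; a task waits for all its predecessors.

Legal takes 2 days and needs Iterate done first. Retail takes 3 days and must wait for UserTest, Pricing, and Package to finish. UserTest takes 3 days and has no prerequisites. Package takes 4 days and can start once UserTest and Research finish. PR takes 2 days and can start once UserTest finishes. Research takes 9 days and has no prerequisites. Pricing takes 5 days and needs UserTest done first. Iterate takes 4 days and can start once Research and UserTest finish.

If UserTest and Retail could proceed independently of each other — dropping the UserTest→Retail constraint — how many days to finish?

16

With the dependency in place, Research→Package→Retail = 9+4+3 = 16 sets the finish at 16 days.
Dropping UserTest→Retail doesn't change Retail's earliest start (13); another predecessor still binds.
The longest chain is now Research→Package→Retail = 9+4+3 = 16, so the product launch takes 16 days.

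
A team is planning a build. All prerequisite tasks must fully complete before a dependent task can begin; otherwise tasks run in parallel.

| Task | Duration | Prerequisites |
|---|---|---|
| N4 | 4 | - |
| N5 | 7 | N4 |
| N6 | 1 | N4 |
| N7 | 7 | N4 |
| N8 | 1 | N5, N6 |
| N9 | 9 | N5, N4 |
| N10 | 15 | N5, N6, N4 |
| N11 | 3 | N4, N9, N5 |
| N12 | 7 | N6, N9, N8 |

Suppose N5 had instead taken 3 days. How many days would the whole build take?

23

Actual critical path: N4→N5→N9→N12 = 4+7+9+7 = 27 ⇒ 27 days.
N5 is on the critical path; changing it to 3 makes that path 23 days.
The critical path is still N4→N5→N9→N12; finish is now 23 days.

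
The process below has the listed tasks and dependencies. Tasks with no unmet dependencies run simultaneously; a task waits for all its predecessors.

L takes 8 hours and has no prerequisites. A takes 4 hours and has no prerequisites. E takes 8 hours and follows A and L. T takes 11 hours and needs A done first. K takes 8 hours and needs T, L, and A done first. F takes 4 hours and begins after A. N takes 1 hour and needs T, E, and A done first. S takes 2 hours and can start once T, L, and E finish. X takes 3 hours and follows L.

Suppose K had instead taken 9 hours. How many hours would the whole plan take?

Actual critical path: A→T→K = 4+11+8 = 23 ⇒ 23 hours.
Since K is critical, the +1 change carries straight to that chain (now 24 hours).
No other chain overtakes it, so the finish is 24 hours.

24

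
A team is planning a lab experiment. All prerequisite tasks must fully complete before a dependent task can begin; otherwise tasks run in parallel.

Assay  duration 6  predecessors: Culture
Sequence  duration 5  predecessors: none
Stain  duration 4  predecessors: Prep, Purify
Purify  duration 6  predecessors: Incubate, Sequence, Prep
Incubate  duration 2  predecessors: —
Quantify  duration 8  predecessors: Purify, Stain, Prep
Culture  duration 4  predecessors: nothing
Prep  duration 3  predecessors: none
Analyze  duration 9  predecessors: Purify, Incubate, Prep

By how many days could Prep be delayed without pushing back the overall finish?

Sequence→Purify→Stain→Quantify = 5+6+4+8 = 23 sets the makespan at 23 days.
Prep finishes as early as 3 and must finish by 5.
So Prep can slip 5 − 3 = 2 days.

2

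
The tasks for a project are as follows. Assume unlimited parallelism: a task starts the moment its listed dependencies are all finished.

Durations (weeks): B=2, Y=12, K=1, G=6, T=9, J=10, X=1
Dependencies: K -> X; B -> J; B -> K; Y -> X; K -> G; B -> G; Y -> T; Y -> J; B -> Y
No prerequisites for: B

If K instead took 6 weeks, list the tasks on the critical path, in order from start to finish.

B, Y, J

Actual critical path: B→Y→J = 2+12+10 = 24 ⇒ 24 weeks.
The longest path through K is only 9 weeks, so K has float 15.
No other chain overtakes it, so the finish is 24 weeks.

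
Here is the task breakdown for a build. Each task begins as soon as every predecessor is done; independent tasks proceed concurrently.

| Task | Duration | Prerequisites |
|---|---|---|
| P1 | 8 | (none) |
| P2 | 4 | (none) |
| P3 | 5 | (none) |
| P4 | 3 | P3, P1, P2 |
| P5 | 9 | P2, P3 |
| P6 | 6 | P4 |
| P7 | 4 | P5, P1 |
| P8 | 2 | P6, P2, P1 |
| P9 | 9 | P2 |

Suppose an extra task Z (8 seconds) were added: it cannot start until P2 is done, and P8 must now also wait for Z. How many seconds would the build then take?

Originally the build takes 19 seconds.
With Z inserted, P8 now waits for max(P6, P2, P1, Z).
New critical path: P1→P4→P6→P8 = 8+3+6+2 = 19 ⇒ 19 seconds.

19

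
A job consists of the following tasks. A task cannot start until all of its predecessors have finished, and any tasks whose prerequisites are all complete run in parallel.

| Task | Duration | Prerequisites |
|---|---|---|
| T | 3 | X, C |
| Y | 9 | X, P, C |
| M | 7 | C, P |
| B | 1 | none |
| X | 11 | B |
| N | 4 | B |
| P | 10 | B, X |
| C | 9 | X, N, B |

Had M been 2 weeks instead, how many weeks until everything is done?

31

Critical path before the change: B→X→P→Y = 1+11+10+9 = 31 giving 31 weeks.
M has 2 weeks of float (longest path through it is 29).
No other chain overtakes it, so the finish is 31 weeks.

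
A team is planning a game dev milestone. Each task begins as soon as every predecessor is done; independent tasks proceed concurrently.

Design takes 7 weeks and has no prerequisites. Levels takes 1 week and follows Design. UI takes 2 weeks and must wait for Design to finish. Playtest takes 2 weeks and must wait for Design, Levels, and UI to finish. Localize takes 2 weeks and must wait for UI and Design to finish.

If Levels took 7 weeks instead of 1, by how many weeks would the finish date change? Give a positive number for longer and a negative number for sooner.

Actual critical path: Design→UI→Playtest = 7+2+2 = 11 ⇒ 11 weeks.
The longest path through Levels is only 10 weeks, so Levels has float 1.
Now Design→Levels→Playtest = 7+7+2 = 16 is longest, so the finish becomes 16 weeks.
Change in finish: 16 − 11 = +5 weeks.

5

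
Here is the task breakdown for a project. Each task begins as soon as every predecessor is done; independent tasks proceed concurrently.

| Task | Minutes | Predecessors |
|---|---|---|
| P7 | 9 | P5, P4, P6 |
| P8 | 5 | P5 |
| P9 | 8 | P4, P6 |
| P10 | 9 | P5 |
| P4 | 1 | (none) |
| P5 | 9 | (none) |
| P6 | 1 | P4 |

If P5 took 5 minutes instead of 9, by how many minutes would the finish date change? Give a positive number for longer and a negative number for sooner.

-4

As given, the longest chain is P5→P7 = 9+9 = 18, so the finish is 18 minutes.
Since P5 is critical, the -4 change carries straight to that chain (now 14 minutes).
That remains the longest chain; total 14 minutes.
Change in finish: 14 − 18 = -4 minutes.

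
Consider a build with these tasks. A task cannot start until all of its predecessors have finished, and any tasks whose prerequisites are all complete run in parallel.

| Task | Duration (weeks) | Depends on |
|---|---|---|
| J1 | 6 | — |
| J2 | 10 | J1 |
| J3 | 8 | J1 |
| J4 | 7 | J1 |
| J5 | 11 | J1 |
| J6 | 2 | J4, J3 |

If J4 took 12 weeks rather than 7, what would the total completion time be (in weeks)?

Baseline: J1→J5 = 6+11 = 17 → 17 weeks.
The longest path through J4 is only 15 weeks, so J4 has float 2.
New critical path: J1→J4→J6 = 6+12+2 = 20 ⇒ 20 weeks.

20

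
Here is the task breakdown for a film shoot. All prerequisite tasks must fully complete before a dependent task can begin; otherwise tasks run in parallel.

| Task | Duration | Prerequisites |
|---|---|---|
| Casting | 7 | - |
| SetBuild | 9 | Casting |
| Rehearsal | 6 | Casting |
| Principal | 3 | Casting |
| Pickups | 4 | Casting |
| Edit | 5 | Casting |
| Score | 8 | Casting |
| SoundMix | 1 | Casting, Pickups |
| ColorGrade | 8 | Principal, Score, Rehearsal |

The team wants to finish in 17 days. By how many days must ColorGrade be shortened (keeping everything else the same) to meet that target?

6

Current finish: 23 days; target: 17.
ColorGrade is on every critical path, so each day cut from ColorGrade cuts the finish by one (this holds down to a finish of 16).
Need 23 − 17 = 6 days off ColorGrade → ColorGrade becomes 2 days, finish becomes 17.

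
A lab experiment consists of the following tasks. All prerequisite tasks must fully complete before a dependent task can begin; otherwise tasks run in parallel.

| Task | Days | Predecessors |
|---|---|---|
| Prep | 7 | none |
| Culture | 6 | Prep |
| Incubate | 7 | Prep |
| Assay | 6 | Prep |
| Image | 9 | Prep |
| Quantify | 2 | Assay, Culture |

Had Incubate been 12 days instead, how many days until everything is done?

Critical path before the change: Prep→Image = 7+9 = 16 giving 16 days.
Incubate is off the critical path — its longest chain is 14 days, giving 2 of slack.
The binding chain switches to Prep→Incubate = 7+12 = 19; finish 19 days.

19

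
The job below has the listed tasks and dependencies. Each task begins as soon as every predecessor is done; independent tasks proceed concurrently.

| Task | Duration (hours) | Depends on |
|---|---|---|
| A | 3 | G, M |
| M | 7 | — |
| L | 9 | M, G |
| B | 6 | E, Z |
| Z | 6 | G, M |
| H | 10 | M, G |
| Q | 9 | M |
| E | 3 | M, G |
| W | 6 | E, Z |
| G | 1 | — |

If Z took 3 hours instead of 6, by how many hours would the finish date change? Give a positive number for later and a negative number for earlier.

-2

Actual critical path: M→Z→W = 7+6+6 = 19 ⇒ 19 hours.
Z is on the critical path; changing it to 3 makes that path 16 hours.
New critical path: M→H = 7+10 = 17 ⇒ 17 hours.
Change in finish: 17 − 19 = -2 hours.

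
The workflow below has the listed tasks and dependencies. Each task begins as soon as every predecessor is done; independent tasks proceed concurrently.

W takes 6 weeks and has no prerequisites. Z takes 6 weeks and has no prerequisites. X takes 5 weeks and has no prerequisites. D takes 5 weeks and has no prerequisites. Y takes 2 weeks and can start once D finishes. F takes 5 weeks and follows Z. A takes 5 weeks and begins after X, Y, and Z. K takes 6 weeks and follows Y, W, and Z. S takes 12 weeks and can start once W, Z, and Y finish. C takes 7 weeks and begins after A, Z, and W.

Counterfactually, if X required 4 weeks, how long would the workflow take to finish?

19

Actual critical path: D→Y→A→C = 5+2+5+7 = 19 ⇒ 19 weeks.
X has 2 weeks of float (longest path through it is 17).
No other chain overtakes it, so the finish is 19 weeks.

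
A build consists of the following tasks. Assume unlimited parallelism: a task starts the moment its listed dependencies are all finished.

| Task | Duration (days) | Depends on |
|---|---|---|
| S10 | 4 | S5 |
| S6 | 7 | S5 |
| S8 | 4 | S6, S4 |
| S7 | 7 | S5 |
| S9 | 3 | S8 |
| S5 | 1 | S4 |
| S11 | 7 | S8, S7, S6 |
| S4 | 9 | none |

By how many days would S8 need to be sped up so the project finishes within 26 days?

2

Current finish: 28 days; target: 26.
S8 is on every critical path, so each day cut from S8 cuts the finish by one (this holds down to a finish of 25).
Need 28 − 26 = 2 days off S8 → S8 becomes 2 days, finish becomes 26.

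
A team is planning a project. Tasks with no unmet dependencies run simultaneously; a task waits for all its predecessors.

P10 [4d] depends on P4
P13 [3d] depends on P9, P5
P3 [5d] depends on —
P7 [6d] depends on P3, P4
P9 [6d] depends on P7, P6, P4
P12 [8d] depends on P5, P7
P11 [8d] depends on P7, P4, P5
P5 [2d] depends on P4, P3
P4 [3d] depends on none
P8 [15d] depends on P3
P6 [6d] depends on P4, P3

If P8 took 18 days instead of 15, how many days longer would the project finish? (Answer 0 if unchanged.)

Critical path before the change: P3→P8 = 5+15 = 20 giving 20 days.
P8 lies on that path, so at 18 days the path becomes 23 days.
The critical path is still P3→P8; finish is now 23 days.
Change in finish: 23 − 20 = +3 days.

3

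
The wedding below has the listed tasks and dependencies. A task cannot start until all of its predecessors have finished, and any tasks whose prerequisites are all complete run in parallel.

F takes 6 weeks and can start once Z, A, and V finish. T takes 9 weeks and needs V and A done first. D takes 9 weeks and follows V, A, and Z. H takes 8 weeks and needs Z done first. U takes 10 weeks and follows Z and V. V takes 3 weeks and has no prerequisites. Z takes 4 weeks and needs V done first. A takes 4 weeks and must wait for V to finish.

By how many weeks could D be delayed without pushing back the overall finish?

The longest chain is V→Z→U = 3+4+10 = 17; overall finish 17 weeks.
Longest path through D: 16 weeks (earliest finish 16, latest finish 17).
Float = 17 − 16 = 1.

1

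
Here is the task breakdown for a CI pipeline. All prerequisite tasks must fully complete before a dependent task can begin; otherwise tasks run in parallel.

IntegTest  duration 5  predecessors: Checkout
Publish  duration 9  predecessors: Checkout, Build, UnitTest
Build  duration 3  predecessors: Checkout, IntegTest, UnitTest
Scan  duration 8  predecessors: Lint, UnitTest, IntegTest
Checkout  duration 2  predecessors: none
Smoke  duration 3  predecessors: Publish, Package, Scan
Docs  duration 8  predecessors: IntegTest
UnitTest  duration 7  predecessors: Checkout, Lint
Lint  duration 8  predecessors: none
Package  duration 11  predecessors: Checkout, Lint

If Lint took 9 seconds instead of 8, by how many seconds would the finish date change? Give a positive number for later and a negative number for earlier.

As given, the longest chain is Lint→UnitTest→Build→Publish→Smoke = 8+7+3+9+3 = 30, so the finish is 30 seconds.
Lint lies on that path, so at 9 seconds the path becomes 31 seconds.
That remains the longest chain; total 31 seconds.
Change in finish: 31 − 30 = +1 seconds.

1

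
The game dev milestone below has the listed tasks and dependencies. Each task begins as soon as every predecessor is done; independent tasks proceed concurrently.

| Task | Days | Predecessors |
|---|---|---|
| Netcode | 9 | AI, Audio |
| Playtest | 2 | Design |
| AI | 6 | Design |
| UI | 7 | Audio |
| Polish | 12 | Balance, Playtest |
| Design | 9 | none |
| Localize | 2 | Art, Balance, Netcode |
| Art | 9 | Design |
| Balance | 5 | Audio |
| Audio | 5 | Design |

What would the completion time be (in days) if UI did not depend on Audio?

31

Original critical path: Design→Audio→Balance→Polish = 9+5+5+12 = 31 ⇒ 31 days.
Without Audio→UI, UI's earliest start moves from 14 to 0.
New critical path: Design→Audio→Balance→Polish = 9+5+5+12 = 31 ⇒ 31 days.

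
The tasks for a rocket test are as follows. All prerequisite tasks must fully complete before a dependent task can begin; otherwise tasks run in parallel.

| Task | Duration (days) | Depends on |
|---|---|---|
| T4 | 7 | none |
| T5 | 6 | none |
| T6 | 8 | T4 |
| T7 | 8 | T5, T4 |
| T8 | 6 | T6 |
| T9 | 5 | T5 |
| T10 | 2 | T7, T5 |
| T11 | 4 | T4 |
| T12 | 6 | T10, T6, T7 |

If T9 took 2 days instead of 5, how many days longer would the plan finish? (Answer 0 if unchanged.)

Critical path before the change: T4→T7→T10→T12 = 7+8+2+6 = 23 giving 23 days.
T9 has 12 days of float (longest path through it is 11).
That remains the longest chain; total 23 days.
Change in finish: 23 − 23 = +0 days.

0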